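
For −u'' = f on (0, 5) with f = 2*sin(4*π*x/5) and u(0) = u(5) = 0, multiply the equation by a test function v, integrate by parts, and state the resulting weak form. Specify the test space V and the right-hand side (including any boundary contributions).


V = H^1_0(0, 5) (so v(0) = v(5) = 0); weak form: ∫_0^5 u'v' dx = ∫_0^5 (2*sin(4*π*x/5)) v dx for all v ∈ V.

Multiply both sides by a test function v and integrate from 0 to 5:
  ∫_0^5 −u''(x) v(x) dx = ∫_0^5 f(x) v(x) dx.
Integrate the LHS by parts once:
  ∫_0^5 −u'' v dx = −[u'(x) v(x)]_0^5 + ∫_0^5 u'(x) v'(x) dx.
Thus ∫_0^5 u'(x) v'(x) dx = ∫_0^5 f(x) v(x) dx + [u'(x) v(x)]_0^5.
Choose V so that boundary terms are either known or forced to vanish.
u is Dirichlet: u(0) = u(5) = 0. Let V = H^1_0(0, 5); then v(0) = v(5) = 0, and [u' v]_0^5 = 0.
Weak formulation: find u (satisfying any essential BC) such that ∫_0^5 u'(x) v'(x) dx = ∫_0^5 f v dx for all v ∈ V.
Substituting f(x) = 2*sin(4*π*x/5), the right-hand side is ∫_0^5 (2*sin(4*π*x/5)) v dx.


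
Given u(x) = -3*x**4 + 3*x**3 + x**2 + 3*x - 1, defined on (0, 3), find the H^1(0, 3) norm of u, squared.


||u||_{H^1}^2 = 517551/20

The H^1 norm (squared) on an interval (0, L) is
  ||u||_{H^1}^2 = ∫_0^L u(x)^2 dx + ∫_0^L u'(x)^2 dx.
Compute u'(x) = -12*x**3 + 9*x**2 + 2*x + 3.
Then u(x)^2 = 9*x**8 - 18*x**7 + 3*x**6 - 12*x**5 + 25*x**4 + 7*x**2 - 6*x + 1 and u'(x)^2 = 144*x**6 - 216*x**5 + 33*x**4 - 36*x**3 + 58*x**2 + 12*x + 9.
Integrate each monomial from 0 to 3 using ∫_0^3 c·x^n dx = c·3^(n+1)/(n+1):
  ∫_0^3 u(x)^2 dx = ∫_0^3 (9*x^8 - 18*x^7 + 3*x^6 - 12*x^5 + 25*x^4 + 7*x^2 - 6*x + 1) dx. Term by term:
    ∫_0^3 9*x^8 dx = 19683;  ∫_0^3 -18*x^7 dx = -59049/4;  ∫_0^3 3*x^6 dx = 6561/7;
    ∫_0^3 -12*x^5 dx = -1458;  ∫_0^3 25*x^4 dx = 1215;  ∫_0^3 7*x^2 dx = 63;
    ∫_0^3 -6*x dx = -27;  ∫_0^3 1 dx = 3.
  Sum: 19683 − 59049/4 + 6561/7 − 1458 + 1215 + 63 − 27 + 3 = 158313/28.
  ∫_0^3 u'(x)^2 dx = ∫_0^3 (144*x^6 - 216*x^5 + 33*x^4 - 36*x^3 + 58*x^2 + 12*x + 9) dx. Term by term:
    ∫_0^3 144*x^6 dx = 314928/7;  ∫_0^3 -216*x^5 dx = -26244;  ∫_0^3 33*x^4 dx = 8019/5;
    ∫_0^3 -36*x^3 dx = -729;  ∫_0^3 58*x^2 dx = 522;  ∫_0^3 12*x dx = 54;
    ∫_0^3 9 dx = 27.
  Sum: 314928/7 − 26244 + 8019/5 − 729 + 522 + 54 + 27 = 707823/35.
Adding: ||u||_{H^1}^2 = 158313/28 + 707823/35 = 517551/20.


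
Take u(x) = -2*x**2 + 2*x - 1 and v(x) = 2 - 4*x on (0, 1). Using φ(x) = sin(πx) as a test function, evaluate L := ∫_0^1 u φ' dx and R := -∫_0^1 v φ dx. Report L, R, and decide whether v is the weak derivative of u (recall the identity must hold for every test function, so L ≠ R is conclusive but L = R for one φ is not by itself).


LHS = 0, RHS = 0. Yes, v = u' weakly.

u(x) = -2*x**2 + 2*x - 1, classical derivative u'(x) = 2 - 4*x.
φ(x) = sin(πx), so φ'(x) = π*cos(π*x).
Note φ(0) = φ(1) = 0, so the boundary term u·φ vanishes.
LHS = ∫_0^1 u(x) φ'(x) dx = ∫_0^1 (-2*π*x^2*cos(π*x) + 2*π*x*cos(π*x) - π*cos(π*x)) dx. Term by term:
  ∫_0^1 -π*cos(π*x) dx = 0;  ∫_0^1 -2*π*x^2*cos(π*x) dx = 4/π;  ∫_0^1 2*π*x*cos(π*x) dx = -4/π.
Sum: 0 + 4/π − 4/π = 0.
So LHS = 0.
∫_0^1 v(x) φ(x) dx = ∫_0^1 (-4*x*sin(π*x) + 2*sin(π*x)) dx. Term by term:
  ∫_0^1 2*sin(π*x) dx = 4/π;  ∫_0^1 -4*x*sin(π*x) dx = -4/π.
Sum: 4/π − 4/π = 0.
So RHS = -∫_0^1 v(x) φ(x) dx = 0.
LHS = RHS, so the identity holds for this test φ.
Moreover u is smooth here and v(x) = u'(x) = 2 - 4*x pointwise, so the identity holds for every test function. Hence v is the weak derivative of u.


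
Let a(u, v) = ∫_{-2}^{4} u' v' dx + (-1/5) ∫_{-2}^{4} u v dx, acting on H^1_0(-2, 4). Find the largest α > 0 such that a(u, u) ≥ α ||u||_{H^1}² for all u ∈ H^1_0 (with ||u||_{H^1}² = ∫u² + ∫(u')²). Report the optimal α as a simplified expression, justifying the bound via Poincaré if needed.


α = (-36/5 + π^2)/(π^2 + 36)

Coercivity of a(·,·) on H^1_0(-2, 4) means a(u, u) ≥ α ||u||_{H^1}² for every u ∈ H^1_0.
The interval has length L = 6, and Poincaré/coercivity depend only on L. Here a(u, u) = ∫(u')² + (-1/5)·∫u².
Here c = -1/5 < 0 with |c| < (π/L)² = π^2/36, so coercivity still holds. The condition a(u,u) ≥ α||u||_{H^1}² reads (1−α)∫(u')² ≥ (α−c)∫u². Any admissible α is ≤ 1 (rapidly oscillating u have ∫u²/∫(u')² → 0), and α = 1 would force 0 ≥ (1−c)∫u², impossible since c < 1; so 1−α > 0. By the sharp Poincaré inequality on H^1_0 of an interval of length L, ∫(u')² ≥ (π/L)²∫u² with equality for the first sine mode sin(π(x−x₀)/L) (x₀ the left endpoint), so the inequality holds for all u iff (1−α)(π/L)² ≥ α − c, i.e. α ≤ ((π/L)² + c)/((π/L)² + 1) = (1 + c(L/π)²)/(1 + (L/π)²). (Direct route, valid since c ≤ 0: Poincaré gives c∫u² ≥ c(L/π)²∫(u')², so a(u,u) ≥ (1 + c(L/π)²)∫(u')², while ||u||_{H^1}² ≤ (1 + (L/π)²)∫(u')²; dividing yields the same α.) With (π/L)² = π^2/36 and c = -1/5, the largest admissible constant is α = ((π/L)² + c)/((π/L)² + 1).
Simplifying, α = (-36/5 + π^2)/(π^2 + 36).


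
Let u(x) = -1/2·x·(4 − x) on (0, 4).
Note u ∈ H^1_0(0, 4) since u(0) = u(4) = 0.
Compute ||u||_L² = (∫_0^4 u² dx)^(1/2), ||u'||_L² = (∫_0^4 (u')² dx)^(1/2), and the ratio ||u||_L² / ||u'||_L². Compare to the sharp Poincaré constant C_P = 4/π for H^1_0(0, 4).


||u||_L² / ||u'||_L² = 2*sqrt(10)/5 < C_P = 4/π.

u(x) = -1/2·x·(4 − x), so u'(x) = x - 2.
u(x) = -1/2·x·(4 − x) vanishes at x = 0 and x = 4, so u ∈ H^1_0(0, 4). Differentiate via the product rule and integrate the resulting polynomials term by term.
  ∫_0^4 u² dx = ∫_0^4 (x^4/4 - 2*x^3 + 4*x^2) dx. Term by term:
    ∫_0^4 x^4/4 dx = 256/5;  ∫_0^4 -2*x^3 dx = -128;  ∫_0^4 4*x^2 dx = 256/3.
  Sum: 256/5 − 128 + 256/3 = 128/15.
  ∫_0^4 (u')² dx = ∫_0^4 (x^2 - 4*x + 4) dx. Term by term:
    ∫_0^4 x^2 dx = 64/3;  ∫_0^4 -4*x dx = -32;  ∫_0^4 4 dx = 16.
  Sum: 64/3 − 32 + 16 = 16/3.
∫_0^4 u² dx = 128/15, so ||u||_L² = 8*sqrt(30)/15.
∫_0^4 (u')² dx = 16/3, so ||u'||_L² = 4*sqrt(3)/3.
Ratio ||u||_L² / ||u'||_L² = 2*sqrt(10)/5.
Sharp Poincaré constant on H^1_0(0, 4) is C_P = L/π = 4/π, achieved by sin(π/4·x).
A polynomial bump cannot attain the sharp Poincaré constant (only the first sine eigenfunction does), so the ratio is strictly less than C_P, consistent with ||u||_L² ≤ C_P ||u'||_L².


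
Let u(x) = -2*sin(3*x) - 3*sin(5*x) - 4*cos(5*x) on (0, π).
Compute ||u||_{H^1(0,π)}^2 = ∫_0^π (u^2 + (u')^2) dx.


||u||_{H^1(0,π)}^2 = 345*π

u'(x) = 20*sin(5*x) - 6*cos(3*x) - 15*cos(5*x).
Expand u² and (u')² and integrate term by term on (0, π), using: for integers n ≥ 1, ∫_0^π sin²(nx) dx = ∫_0^π cos²(nx) dx = π/2; for n ≠ n', ∫_0^π sin(nx)sin(n'x) dx = ∫_0^π cos(nx)cos(n'x) dx = 0; and by product-to-sum, ∫_0^π sin(nx)cos(n'x) dx = ½∫_0^π [sin((n+n')x) + sin((n−n')x)] dx, which is 0 when n+n' is even and 2n/(n²−n'²) when n+n' is odd (it need not vanish on (0, π)).
  u² squared terms: (-4)²·∫cos(5x)² dx = 16·π/2 = 8*π;  (-3)²·∫sin(5x)² dx = 9·π/2 = 9*π/2;  (-2)²·∫sin(3x)² dx = 4·π/2 = 2*π.
  u² cross terms: 2·(-4)·(-3)·∫cos(5x)·sin(5x) dx = 24·(0) = 0;  2·(-4)·(-2)·∫cos(5x)·sin(3x) dx = 16·(0) = 0;  2·(-3)·(-2)·∫sin(5x)·sin(3x) dx = 12·(0) = 0.
  So ∫_0^π u² dx = 8*π + 9*π/2 + 2*π + 0 + 0 + 0 = 29*π/2.
  (u')² squared terms: (-15)²·∫cos(5x)² dx = 225·π/2 = 225*π/2;  (-6)²·∫cos(3x)² dx = 36·π/2 = 18*π;  (20)²·∫sin(5x)² dx = 400·π/2 = 200*π.
  (u')² cross terms: 2·(-15)·(-6)·∫cos(5x)·cos(3x) dx = 180·(0) = 0;  2·(-15)·(20)·∫cos(5x)·sin(5x) dx = -600·(0) = 0;  2·(-6)·(20)·∫cos(3x)·sin(5x) dx = -240·(0) = 0.
  So ∫_0^π (u')² dx = 225*π/2 + 18*π + 200*π + 0 + 0 + 0 = 661*π/2.
||u||_{H^1}^2 = (29*π/2) + (661*π/2) = 345*π.


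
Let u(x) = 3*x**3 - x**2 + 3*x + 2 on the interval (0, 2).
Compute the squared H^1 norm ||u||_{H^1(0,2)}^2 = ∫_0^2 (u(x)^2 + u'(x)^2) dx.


||u||_{H^1}^2 = 5702/7

The H^1 norm (squared) on an interval (0, L) is
  ||u||_{H^1}^2 = ∫_0^L u(x)^2 dx + ∫_0^L u'(x)^2 dx.
Compute u'(x) = 9*x**2 - 2*x + 3.
Then u(x)^2 = 9*x**6 - 6*x**5 + 19*x**4 + 6*x**3 + 5*x**2 + 12*x + 4 and u'(x)^2 = 81*x**4 - 36*x**3 + 58*x**2 - 12*x + 9.
Integrate each monomial from 0 to 2 using ∫_0^2 c·x^n dx = c·2^(n+1)/(n+1):
  ∫_0^2 u(x)^2 dx = ∫_0^2 (9*x^6 - 6*x^5 + 19*x^4 + 6*x^3 + 5*x^2 + 12*x + 4) dx. Term by term:
    ∫_0^2 9*x^6 dx = 1152/7;  ∫_0^2 -6*x^5 dx = -64;  ∫_0^2 19*x^4 dx = 608/5;
    ∫_0^2 6*x^3 dx = 24;  ∫_0^2 5*x^2 dx = 40/3;  ∫_0^2 12*x dx = 24;
    ∫_0^2 4 dx = 8.
  Sum: 1152/7 − 64 + 608/5 + 24 + 40/3 + 24 + 8 = 30608/105.
  ∫_0^2 u'(x)^2 dx = ∫_0^2 (81*x^4 - 36*x^3 + 58*x^2 - 12*x + 9) dx. Term by term:
    ∫_0^2 81*x^4 dx = 2592/5;  ∫_0^2 -36*x^3 dx = -144;  ∫_0^2 58*x^2 dx = 464/3;
    ∫_0^2 -12*x dx = -24;  ∫_0^2 9 dx = 18.
  Sum: 2592/5 − 144 + 464/3 − 24 + 18 = 7846/15.
Adding: ||u||_{H^1}^2 = 30608/105 + 7846/15 = 5702/7.


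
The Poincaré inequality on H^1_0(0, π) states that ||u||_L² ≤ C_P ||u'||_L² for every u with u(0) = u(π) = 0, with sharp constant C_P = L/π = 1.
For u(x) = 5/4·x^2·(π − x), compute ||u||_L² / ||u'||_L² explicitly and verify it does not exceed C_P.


||u||_L² / ||u'||_L² = sqrt(14)*π/14 < C_P = 1.

u(x) = 5/4·x^2·(π − x), so u'(x) = 5*x*(-3*x + 2*π)/4.
u(x) = 5/4·x^2·(π − x) vanishes at x = 0 and x = π, so u ∈ H^1_0(0, π). Differentiate via the product rule and integrate the resulting polynomials term by term.
  ∫_0^π u² dx = ∫_0^π (25*x^6/16 - 25*π*x^5/8 + 25*π^2*x^4/16) dx. Term by term:
    ∫_0^π 25*x^6/16 dx = 25*π^7/112;  ∫_0^π -25*π*x^5/8 dx = -25*π^7/48;  ∫_0^π 25*π^2*x^4/16 dx = 5*π^7/16.
  Sum: 25*π^7/112 − 25*π^7/48 + 5*π^7/16 = 5*π^7/336.
  ∫_0^π (u')² dx = ∫_0^π (225*x^4/16 - 75*π*x^3/4 + 25*π^2*x^2/4) dx. Term by term:
    ∫_0^π 225*x^4/16 dx = 45*π^5/16;  ∫_0^π -75*π*x^3/4 dx = -75*π^5/16;  ∫_0^π 25*π^2*x^2/4 dx = 25*π^5/12.
  Sum: 45*π^5/16 − 75*π^5/16 + 25*π^5/12 = 5*π^5/24.
∫_0^π u² dx = 5*π^7/336, so ||u||_L² = sqrt(105)*π^(7/2)/84.
∫_0^π (u')² dx = 5*π^5/24, so ||u'||_L² = sqrt(30)*π^(5/2)/12.
Ratio ||u||_L² / ||u'||_L² = sqrt(14)*π/14.
Sharp Poincaré constant on H^1_0(0, π) is C_P = L/π = 1, achieved by sin(x).
A polynomial bump cannot attain the sharp Poincaré constant (only the first sine eigenfunction does), so the ratio is strictly less than C_P, consistent with ||u||_L² ≤ C_P ||u'||_L².


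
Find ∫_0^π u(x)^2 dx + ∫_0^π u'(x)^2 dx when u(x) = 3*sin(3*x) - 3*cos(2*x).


||u||_{H^1(0,π)}^2 = -108 + 135*π/2

u'(x) = 6*sin(2*x) + 9*cos(3*x).
Expand u² and (u')² and integrate term by term on (0, π), using: for integers n ≥ 1, ∫_0^π sin²(nx) dx = ∫_0^π cos²(nx) dx = π/2; for n ≠ n', ∫_0^π sin(nx)sin(n'x) dx = ∫_0^π cos(nx)cos(n'x) dx = 0; and by product-to-sum, ∫_0^π sin(nx)cos(n'x) dx = ½∫_0^π [sin((n+n')x) + sin((n−n')x)] dx, which is 0 when n+n' is even and 2n/(n²−n'²) when n+n' is odd (it need not vanish on (0, π)).
  u² squared terms: (-3)²·∫cos(2x)² dx = 9·π/2 = 9*π/2;  (3)²·∫sin(3x)² dx = 9·π/2 = 9*π/2.
  u² cross terms: 2·(-3)·(3)·∫cos(2x)·sin(3x) dx = -18·(6/5) = -108/5.
  So ∫_0^π u² dx = 9*π/2 + 9*π/2 − 108/5 = -108/5 + 9*π.
  (u')² squared terms: (6)²·∫sin(2x)² dx = 36·π/2 = 18*π;  (9)²·∫cos(3x)² dx = 81·π/2 = 81*π/2.
  (u')² cross terms: 2·(6)·(9)·∫sin(2x)·cos(3x) dx = 108·(-4/5) = -432/5.
  So ∫_0^π (u')² dx = 18*π + 81*π/2 − 432/5 = -432/5 + 117*π/2.
||u||_{H^1}^2 = (-108/5 + 9*π) + (-432/5 + 117*π/2) = -108 + 135*π/2.


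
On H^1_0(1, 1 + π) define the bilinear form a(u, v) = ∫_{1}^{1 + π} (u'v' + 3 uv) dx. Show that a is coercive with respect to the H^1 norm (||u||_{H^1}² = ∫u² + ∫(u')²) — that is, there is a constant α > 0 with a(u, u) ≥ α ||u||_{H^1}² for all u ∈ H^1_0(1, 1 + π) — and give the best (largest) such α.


α = 1

Coercivity of a(·,·) on H^1_0(1, 1 + π) means a(u, u) ≥ α ||u||_{H^1}² for every u ∈ H^1_0.
The interval has length L = π, and Poincaré/coercivity depend only on L. Here a(u, u) = ∫(u')² + (3)·∫u².
Here c = 3 ≥ 1, so a(u,u) = ∫(u')² + c∫u² ≥ ∫(u')² + ∫u² = ||u||_{H^1}², i.e. α = 1 works. No larger α is possible: a(u,u) ≥ α||u||_{H^1}² means (1−α)∫(u')² ≥ (α−c)∫u², and for the modes u_n = sin(nπ(x−x₀)/L) (x₀ the left endpoint) one has ∫u_n²/∫(u_n')² = (L/(nπ))² → 0, so a(u_n,u_n)/||u_n||_{H^1}² → 1. Hence the optimal constant is α = 1.
Therefore α = 1.


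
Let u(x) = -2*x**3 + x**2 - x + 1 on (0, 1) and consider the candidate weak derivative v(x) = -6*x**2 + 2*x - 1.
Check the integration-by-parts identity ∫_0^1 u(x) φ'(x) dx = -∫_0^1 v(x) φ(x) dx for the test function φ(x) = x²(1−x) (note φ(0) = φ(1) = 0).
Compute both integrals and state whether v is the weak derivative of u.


LHS = 11/60, RHS = 11/60. Yes, v = u' weakly.

u(x) = -2*x**3 + x**2 - x + 1, classical derivative u'(x) = -6*x**2 + 2*x - 1.
φ(x) = x²(1−x), so φ'(x) = x*(2 - 3*x).
Note φ(0) = φ(1) = 0, so the boundary term u·φ vanishes.
LHS = ∫_0^1 u(x) φ'(x) dx = ∫_0^1 (6*x^5 - 7*x^4 + 5*x^3 - 5*x^2 + 2*x) dx. Term by term:
  ∫_0^1 6*x^5 dx = 1;  ∫_0^1 -7*x^4 dx = -7/5;  ∫_0^1 5*x^3 dx = 5/4;
  ∫_0^1 -5*x^2 dx = -5/3;  ∫_0^1 2*x dx = 1.
Sum: 1 − 7/5 + 5/4 − 5/3 + 1 = 11/60.
So LHS = 11/60.
∫_0^1 v(x) φ(x) dx = ∫_0^1 (6*x^5 - 8*x^4 + 3*x^3 - x^2) dx. Term by term:
  ∫_0^1 6*x^5 dx = 1;  ∫_0^1 -8*x^4 dx = -8/5;  ∫_0^1 3*x^3 dx = 3/4;
  ∫_0^1 -x^2 dx = -1/3.
Sum: 1 − 8/5 + 3/4 − 1/3 = -11/60.
So RHS = -∫_0^1 v(x) φ(x) dx = 11/60.
LHS = RHS, so the identity holds for this test φ.
Moreover u is smooth here and v(x) = u'(x) = -6*x**2 + 2*x - 1 pointwise, so the identity holds for every test function. Hence v is the weak derivative of u.


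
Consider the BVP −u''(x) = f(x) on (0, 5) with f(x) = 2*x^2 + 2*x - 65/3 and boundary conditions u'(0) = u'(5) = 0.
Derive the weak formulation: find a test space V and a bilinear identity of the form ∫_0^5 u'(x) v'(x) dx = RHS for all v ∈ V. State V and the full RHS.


V = H^1(0, 5) (no boundary constraint on v; u is determined up to an additive constant); weak form: ∫_0^5 u'v' dx = ∫_0^5 (2*x^2 + 2*x - 65/3) v dx for all v ∈ V.

Multiply both sides by a test function v and integrate from 0 to 5:
  ∫_0^5 −u''(x) v(x) dx = ∫_0^5 f(x) v(x) dx.
Integrate the LHS by parts once:
  ∫_0^5 −u'' v dx = −[u'(x) v(x)]_0^5 + ∫_0^5 u'(x) v'(x) dx.
Thus ∫_0^5 u'(x) v'(x) dx = ∫_0^5 f(x) v(x) dx + [u'(x) v(x)]_0^5.
Choose V so that boundary terms are either known or forced to vanish.
u has homogeneous Neumann: u'(0) = u'(5) = 0. So [u' v]_0^5 = 0·v(5) − 0·v(0) = 0 for any v; take V = H^1(0, 5).
Weak formulation: find u (satisfying any essential BC) such that ∫_0^5 u'(x) v'(x) dx = ∫_0^5 f v dx for all v ∈ V (homogeneous Neumann, so boundary terms vanish).
Substituting f(x) = 2*x^2 + 2*x - 65/3, the right-hand side is ∫_0^5 (2*x^2 + 2*x - 65/3) v dx.
Compatibility check (pure Neumann): taking v ≡ 1 ∈ V gives 0 = ∫_0^5 f dx + (0) − (0), i.e. ∫_0^5 f dx must equal u'(0) − u'(5) = 0. Indeed ∫_0^5 (2*x^2 + 2*x - 65/3) dx = 0, so the data are compatible. The solution is then unique only up to an additive constant (fix it e.g. by requiring ∫_0^5 u dx = 0).


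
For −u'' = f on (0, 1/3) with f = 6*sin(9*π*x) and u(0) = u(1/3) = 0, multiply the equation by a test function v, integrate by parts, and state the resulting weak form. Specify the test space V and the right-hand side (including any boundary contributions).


V = H^1_0(0, 1/3) (so v(0) = v(1/3) = 0); weak form: ∫_0^1/3 u'v' dx = ∫_0^1/3 (6*sin(9*π*x)) v dx for all v ∈ V.

Multiply both sides by a test function v and integrate from 0 to 1/3:
  ∫_0^1/3 −u''(x) v(x) dx = ∫_0^1/3 f(x) v(x) dx.
Integrate the LHS by parts once:
  ∫_0^1/3 −u'' v dx = −[u'(x) v(x)]_0^1/3 + ∫_0^1/3 u'(x) v'(x) dx.
Thus ∫_0^1/3 u'(x) v'(x) dx = ∫_0^1/3 f(x) v(x) dx + [u'(x) v(x)]_0^1/3.
Choose V so that boundary terms are either known or forced to vanish.
u is Dirichlet: u(0) = u(1/3) = 0. Let V = H^1_0(0, 1/3); then v(0) = v(1/3) = 0, and [u' v]_0^1/3 = 0.
Weak formulation: find u (satisfying any essential BC) such that ∫_0^1/3 u'(x) v'(x) dx = ∫_0^1/3 f v dx for all v ∈ V.
Substituting f(x) = 6*sin(9*π*x), the right-hand side is ∫_0^1/3 (6*sin(9*π*x)) v dx.


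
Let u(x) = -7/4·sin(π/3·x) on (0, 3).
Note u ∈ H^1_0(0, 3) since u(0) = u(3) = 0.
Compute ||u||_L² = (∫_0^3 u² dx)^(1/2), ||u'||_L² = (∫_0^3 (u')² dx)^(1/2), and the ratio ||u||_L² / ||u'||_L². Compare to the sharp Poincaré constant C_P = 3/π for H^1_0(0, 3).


||u||_L² / ||u'||_L² = 3/π = C_P.

u(x) = -7/4·sin(π/3·x), so u'(x) = -7*π*cos(π*x/3)/12.
Writing u(x) = A·sin(kπx/L) with A = -7/4 and k = 1, use ∫_0^L sin²(kπx/L) dx = L/2 and ∫_0^L cos²(kπx/L) dx = L/2.
u² = 49/16·sin²(π/3·x) and (u')² = 49*π^2/144·cos²(π/3·x), and each of sin², cos² integrates to L/2 = 3/2 over (0, 3).
∫_0^3 u² dx = 147/32, so ||u||_L² = 7*sqrt(6)/8.
∫_0^3 (u')² dx = 49*π^2/96, so ||u'||_L² = 7*sqrt(6)*π/24.
Ratio ||u||_L² / ||u'||_L² = 3/π.
Sharp Poincaré constant on H^1_0(0, 3) is C_P = L/π = 3/π, achieved by sin(π/3·x).
This is the k = 1 eigenfunction (up to amplitude), so the ratio equals the sharp Poincaré constant exactly.


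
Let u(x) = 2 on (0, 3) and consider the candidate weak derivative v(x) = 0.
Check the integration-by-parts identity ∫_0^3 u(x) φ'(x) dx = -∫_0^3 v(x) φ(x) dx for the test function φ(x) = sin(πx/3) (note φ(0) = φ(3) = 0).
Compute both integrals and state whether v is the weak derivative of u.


LHS = 0, RHS = 0. Yes, v = u' weakly.

u(x) = 2, classical derivative u'(x) = 0.
φ(x) = sin(πx/3), so φ'(x) = π*cos(π*x/3)/3.
Note φ(0) = φ(3) = 0, so the boundary term u·φ vanishes.
LHS = ∫_0^3 u(x) φ'(x) dx = ∫_0^3 (2*π*cos(π*x/3)/3) dx. Term by term:
  ∫_0^3 2*π*cos(π*x/3)/3 dx = 0.
So LHS = 0.
∫_0^3 v(x) φ(x) dx = ∫_0^3 (0) dx. Term by term:
  ∫_0^3 0 dx = 0.
So RHS = -∫_0^3 v(x) φ(x) dx = 0.
LHS = RHS, so the identity holds for this test φ.
Moreover u is smooth here and v(x) = u'(x) = 0 pointwise, so the identity holds for every test function. Hence v is the weak derivative of u.


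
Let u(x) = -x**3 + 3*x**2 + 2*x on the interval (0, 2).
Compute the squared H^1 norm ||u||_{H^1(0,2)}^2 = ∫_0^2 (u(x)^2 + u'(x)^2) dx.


||u||_{H^1}^2 = 8248/105

The H^1 norm (squared) on an interval (0, L) is
  ||u||_{H^1}^2 = ∫_0^L u(x)^2 dx + ∫_0^L u'(x)^2 dx.
Compute u'(x) = -3*x**2 + 6*x + 2.
Then u(x)^2 = x**6 - 6*x**5 + 5*x**4 + 12*x**3 + 4*x**2 and u'(x)^2 = 9*x**4 - 36*x**3 + 24*x**2 + 24*x + 4.
Integrate each monomial from 0 to 2 using ∫_0^2 c·x^n dx = c·2^(n+1)/(n+1):
  ∫_0^2 u(x)^2 dx = ∫_0^2 (x^6 - 6*x^5 + 5*x^4 + 12*x^3 + 4*x^2) dx. Term by term:
    ∫_0^2 x^6 dx = 128/7;  ∫_0^2 -6*x^5 dx = -64;  ∫_0^2 5*x^4 dx = 32;
    ∫_0^2 12*x^3 dx = 48;  ∫_0^2 4*x^2 dx = 32/3.
  Sum: 128/7 − 64 + 32 + 48 + 32/3 = 944/21.
  ∫_0^2 u'(x)^2 dx = ∫_0^2 (9*x^4 - 36*x^3 + 24*x^2 + 24*x + 4) dx. Term by term:
    ∫_0^2 9*x^4 dx = 288/5;  ∫_0^2 -36*x^3 dx = -144;  ∫_0^2 24*x^2 dx = 64;
    ∫_0^2 24*x dx = 48;  ∫_0^2 4 dx = 8.
  Sum: 288/5 − 144 + 64 + 48 + 8 = 168/5.
Adding: ||u||_{H^1}^2 = 944/21 + 168/5 = 8248/105.


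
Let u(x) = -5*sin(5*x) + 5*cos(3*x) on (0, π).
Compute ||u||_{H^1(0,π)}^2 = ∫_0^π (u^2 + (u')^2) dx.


||u||_{H^1(0,π)}^2 = 450*π

u'(x) = -15*sin(3*x) - 25*cos(5*x).
Expand u² and (u')² and integrate term by term on (0, π), using: for integers n ≥ 1, ∫_0^π sin²(nx) dx = ∫_0^π cos²(nx) dx = π/2; for n ≠ n', ∫_0^π sin(nx)sin(n'x) dx = ∫_0^π cos(nx)cos(n'x) dx = 0; and by product-to-sum, ∫_0^π sin(nx)cos(n'x) dx = ½∫_0^π [sin((n+n')x) + sin((n−n')x)] dx, which is 0 when n+n' is even and 2n/(n²−n'²) when n+n' is odd (it need not vanish on (0, π)).
  u² squared terms: (-5)²·∫sin(5x)² dx = 25·π/2 = 25*π/2;  (5)²·∫cos(3x)² dx = 25·π/2 = 25*π/2.
  u² cross terms: 2·(-5)·(5)·∫sin(5x)·cos(3x) dx = -50·(0) = 0.
  So ∫_0^π u² dx = 25*π/2 + 25*π/2 + 0 = 25*π.
  (u')² squared terms: (-25)²·∫cos(5x)² dx = 625·π/2 = 625*π/2;  (-15)²·∫sin(3x)² dx = 225·π/2 = 225*π/2.
  (u')² cross terms: 2·(-25)·(-15)·∫cos(5x)·sin(3x) dx = 750·(0) = 0.
  So ∫_0^π (u')² dx = 625*π/2 + 225*π/2 + 0 = 425*π.
||u||_{H^1}^2 = (25*π) + (425*π) = 450*π.


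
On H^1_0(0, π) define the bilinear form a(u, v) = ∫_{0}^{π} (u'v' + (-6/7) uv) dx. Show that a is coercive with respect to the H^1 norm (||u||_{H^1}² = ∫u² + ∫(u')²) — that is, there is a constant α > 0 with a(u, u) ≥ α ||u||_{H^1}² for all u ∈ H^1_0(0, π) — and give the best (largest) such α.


α = 1/14

Coercivity of a(·,·) on H^1_0(0, π) means a(u, u) ≥ α ||u||_{H^1}² for every u ∈ H^1_0.
The interval has length L = π, and Poincaré/coercivity depend only on L. Here a(u, u) = ∫(u')² + (-6/7)·∫u².
Here c = -6/7 < 0 with |c| < (π/L)² = 1, so coercivity still holds. The condition a(u,u) ≥ α||u||_{H^1}² reads (1−α)∫(u')² ≥ (α−c)∫u². Any admissible α is ≤ 1 (rapidly oscillating u have ∫u²/∫(u')² → 0), and α = 1 would force 0 ≥ (1−c)∫u², impossible since c < 1; so 1−α > 0. By the sharp Poincaré inequality on H^1_0 of an interval of length L, ∫(u')² ≥ (π/L)²∫u² with equality for the first sine mode sin(π(x−x₀)/L) (x₀ the left endpoint), so the inequality holds for all u iff (1−α)(π/L)² ≥ α − c, i.e. α ≤ ((π/L)² + c)/((π/L)² + 1) = (1 + c(L/π)²)/(1 + (L/π)²). (Direct route, valid since c ≤ 0: Poincaré gives c∫u² ≥ c(L/π)²∫(u')², so a(u,u) ≥ (1 + c(L/π)²)∫(u')², while ||u||_{H^1}² ≤ (1 + (L/π)²)∫(u')²; dividing yields the same α.) With (π/L)² = 1 and c = -6/7, the largest admissible constant is α = ((π/L)² + c)/((π/L)² + 1).
Simplifying, α = 1/14.


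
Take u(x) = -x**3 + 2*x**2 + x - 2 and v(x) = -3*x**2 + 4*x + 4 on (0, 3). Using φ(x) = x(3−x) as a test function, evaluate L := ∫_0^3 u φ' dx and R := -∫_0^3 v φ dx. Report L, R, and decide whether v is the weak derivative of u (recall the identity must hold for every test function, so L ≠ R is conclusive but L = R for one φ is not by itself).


LHS = 99/20, RHS = -171/20. No, v is not the weak derivative of u.

u(x) = -x**3 + 2*x**2 + x - 2, classical derivative u'(x) = -3*x**2 + 4*x + 1.
φ(x) = x(3−x), so φ'(x) = 3 - 2*x.
Note φ(0) = φ(3) = 0, so the boundary term u·φ vanishes.
LHS = ∫_0^3 u(x) φ'(x) dx = ∫_0^3 (2*x^4 - 7*x^3 + 4*x^2 + 7*x - 6) dx. Term by term:
  ∫_0^3 2*x^4 dx = 486/5;  ∫_0^3 -7*x^3 dx = -567/4;  ∫_0^3 4*x^2 dx = 36;
  ∫_0^3 7*x dx = 63/2;  ∫_0^3 -6 dx = -18.
Sum: 486/5 − 567/4 + 36 + 63/2 − 18 = 99/20.
So LHS = 99/20.
∫_0^3 v(x) φ(x) dx = ∫_0^3 (3*x^4 - 13*x^3 + 8*x^2 + 12*x) dx. Term by term:
  ∫_0^3 3*x^4 dx = 729/5;  ∫_0^3 -13*x^3 dx = -1053/4;  ∫_0^3 8*x^2 dx = 72;
  ∫_0^3 12*x dx = 54.
Sum: 729/5 − 1053/4 + 72 + 54 = 171/20.
So RHS = -∫_0^3 v(x) φ(x) dx = -171/20.
LHS − RHS = 27/2 ≠ 0, so the identity fails.
(For a valid weak derivative the identity must hold for EVERY test function, in particular this one. The failure shows v is NOT the weak derivative of u.)
Correct weak derivative would be u'(x) = -3*x**2 + 4*x + 1.


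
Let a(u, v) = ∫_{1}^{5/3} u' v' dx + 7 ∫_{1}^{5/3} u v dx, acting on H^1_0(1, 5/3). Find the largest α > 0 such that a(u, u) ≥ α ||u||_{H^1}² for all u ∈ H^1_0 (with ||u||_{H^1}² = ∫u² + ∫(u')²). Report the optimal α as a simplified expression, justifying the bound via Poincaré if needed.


α = 1

Coercivity of a(·,·) on H^1_0(1, 5/3) means a(u, u) ≥ α ||u||_{H^1}² for every u ∈ H^1_0.
The interval has length L = 2/3, and Poincaré/coercivity depend only on L. Here a(u, u) = ∫(u')² + (7)·∫u².
Here c = 7 ≥ 1, so a(u,u) = ∫(u')² + c∫u² ≥ ∫(u')² + ∫u² = ||u||_{H^1}², i.e. α = 1 works. No larger α is possible: a(u,u) ≥ α||u||_{H^1}² means (1−α)∫(u')² ≥ (α−c)∫u², and for the modes u_n = sin(nπ(x−x₀)/L) (x₀ the left endpoint) one has ∫u_n²/∫(u_n')² = (L/(nπ))² → 0, so a(u_n,u_n)/||u_n||_{H^1}² → 1. Hence the optimal constant is α = 1.
Therefore α = 1.


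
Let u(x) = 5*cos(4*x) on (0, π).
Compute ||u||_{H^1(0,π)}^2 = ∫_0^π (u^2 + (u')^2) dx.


||u||_{H^1(0,π)}^2 = 425*π/2

u'(x) = -20*sin(4*x).
Expand u² and (u')² and integrate term by term on (0, π), using: for integers n ≥ 1, ∫_0^π sin²(nx) dx = ∫_0^π cos²(nx) dx = π/2; for n ≠ n', ∫_0^π sin(nx)sin(n'x) dx = ∫_0^π cos(nx)cos(n'x) dx = 0; and by product-to-sum, ∫_0^π sin(nx)cos(n'x) dx = ½∫_0^π [sin((n+n')x) + sin((n−n')x)] dx, which is 0 when n+n' is even and 2n/(n²−n'²) when n+n' is odd (it need not vanish on (0, π)).
  u² squared terms: (5)²·∫cos(4x)² dx = 25·π/2 = 25*π/2.
  So ∫_0^π u² dx = 25*π/2.
  (u')² squared terms: (-20)²·∫sin(4x)² dx = 400·π/2 = 200*π.
  So ∫_0^π (u')² dx = 200*π.
||u||_{H^1}^2 = (25*π/2) + (200*π) = 425*π/2.


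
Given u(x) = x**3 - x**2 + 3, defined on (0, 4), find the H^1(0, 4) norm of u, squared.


||u||_{H^1}^2 = 18428/7

The H^1 norm (squared) on an interval (0, L) is
  ||u||_{H^1}^2 = ∫_0^L u(x)^2 dx + ∫_0^L u'(x)^2 dx.
Compute u'(x) = 3*x**2 - 2*x.
Then u(x)^2 = x**6 - 2*x**5 + x**4 + 6*x**3 - 6*x**2 + 9 and u'(x)^2 = 9*x**4 - 12*x**3 + 4*x**2.
Integrate each monomial from 0 to 4 using ∫_0^4 c·x^n dx = c·4^(n+1)/(n+1):
  ∫_0^4 u(x)^2 dx = ∫_0^4 (x^6 - 2*x^5 + x^4 + 6*x^3 - 6*x^2 + 9) dx. Term by term:
    ∫_0^4 x^6 dx = 16384/7;  ∫_0^4 -2*x^5 dx = -4096/3;  ∫_0^4 x^4 dx = 1024/5;
    ∫_0^4 6*x^3 dx = 384;  ∫_0^4 -6*x^2 dx = -128;  ∫_0^4 9 dx = 36.
  Sum: 16384/7 − 4096/3 + 1024/5 + 384 − 128 + 36 = 154564/105.
  ∫_0^4 u'(x)^2 dx = ∫_0^4 (9*x^4 - 12*x^3 + 4*x^2) dx. Term by term:
    ∫_0^4 9*x^4 dx = 9216/5;  ∫_0^4 -12*x^3 dx = -768;  ∫_0^4 4*x^2 dx = 256/3.
  Sum: 9216/5 − 768 + 256/3 = 17408/15.
Adding: ||u||_{H^1}^2 = 154564/105 + 17408/15 = 18428/7.


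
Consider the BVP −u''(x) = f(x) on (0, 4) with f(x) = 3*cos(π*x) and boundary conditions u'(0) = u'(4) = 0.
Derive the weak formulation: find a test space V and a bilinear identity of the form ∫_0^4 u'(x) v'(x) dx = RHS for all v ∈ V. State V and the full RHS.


V = H^1(0, 4) (no boundary constraint on v; u is determined up to an additive constant); weak form: ∫_0^4 u'v' dx = ∫_0^4 (3*cos(π*x)) v dx for all v ∈ V.

Multiply both sides by a test function v and integrate from 0 to 4:
  ∫_0^4 −u''(x) v(x) dx = ∫_0^4 f(x) v(x) dx.
Integrate the LHS by parts once:
  ∫_0^4 −u'' v dx = −[u'(x) v(x)]_0^4 + ∫_0^4 u'(x) v'(x) dx.
Thus ∫_0^4 u'(x) v'(x) dx = ∫_0^4 f(x) v(x) dx + [u'(x) v(x)]_0^4.
Choose V so that boundary terms are either known or forced to vanish.
u has homogeneous Neumann: u'(0) = u'(4) = 0. So [u' v]_0^4 = 0·v(4) − 0·v(0) = 0 for any v; take V = H^1(0, 4).
Weak formulation: find u (satisfying any essential BC) such that ∫_0^4 u'(x) v'(x) dx = ∫_0^4 f v dx for all v ∈ V (homogeneous Neumann, so boundary terms vanish).
Substituting f(x) = 3*cos(π*x), the right-hand side is ∫_0^4 (3*cos(π*x)) v dx.
Compatibility check (pure Neumann): taking v ≡ 1 ∈ V gives 0 = ∫_0^4 f dx + (0) − (0), i.e. ∫_0^4 f dx must equal u'(0) − u'(4) = 0. Indeed ∫_0^4 (3*cos(π*x)) dx = 0, so the data are compatible. The solution is then unique only up to an additive constant (fix it e.g. by requiring ∫_0^4 u dx = 0).


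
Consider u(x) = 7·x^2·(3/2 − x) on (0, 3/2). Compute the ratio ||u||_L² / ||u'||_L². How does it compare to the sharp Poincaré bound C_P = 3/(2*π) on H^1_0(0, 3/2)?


||u||_L² / ||u'||_L² = 3*sqrt(14)/28 < C_P = 3/(2*π).

u(x) = 7·x^2·(3/2 − x), so u'(x) = 21*x*(1 - x).
u(x) = 7·x^2·(3/2 − x) vanishes at x = 0 and x = 3/2, so u ∈ H^1_0(0, 3/2). Differentiate via the product rule and integrate the resulting polynomials term by term.
  ∫_0^3/2 u² dx = ∫_0^3/2 (49*x^6 - 147*x^5 + 441*x^4/4) dx. Term by term:
    ∫_0^3/2 49*x^6 dx = 15309/128;  ∫_0^3/2 -147*x^5 dx = -35721/128;  ∫_0^3/2 441*x^4/4 dx = 107163/640.
  Sum: 15309/128 − 35721/128 + 107163/640 = 5103/640.
  ∫_0^3/2 (u')² dx = ∫_0^3/2 (441*x^4 - 882*x^3 + 441*x^2) dx. Term by term:
    ∫_0^3/2 441*x^4 dx = 107163/160;  ∫_0^3/2 -882*x^3 dx = -35721/32;  ∫_0^3/2 441*x^2 dx = 3969/8.
  Sum: 107163/160 − 35721/32 + 3969/8 = 3969/80.
∫_0^3/2 u² dx = 5103/640, so ||u||_L² = 27*sqrt(70)/80.
∫_0^3/2 (u')² dx = 3969/80, so ||u'||_L² = 63*sqrt(5)/20.
Ratio ||u||_L² / ||u'||_L² = 3*sqrt(14)/28.
Sharp Poincaré constant on H^1_0(0, 3/2) is C_P = L/π = 3/(2*π), achieved by sin(2*π/3·x).
A polynomial bump cannot attain the sharp Poincaré constant (only the first sine eigenfunction does), so the ratio is strictly less than C_P, consistent with ||u||_L² ≤ C_P ||u'||_L².


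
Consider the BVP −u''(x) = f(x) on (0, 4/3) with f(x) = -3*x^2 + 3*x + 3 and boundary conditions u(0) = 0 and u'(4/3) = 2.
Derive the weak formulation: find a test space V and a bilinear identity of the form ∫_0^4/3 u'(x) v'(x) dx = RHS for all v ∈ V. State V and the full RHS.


V = {v ∈ H^1(0, 4/3) : v(0) = 0} (test functions vanish at x = 0 where u is specified); weak form: ∫_0^4/3 u'v' dx = ∫_0^4/3 (-3*x^2 + 3*x + 3) v dx + 2·v(4/3) for all v ∈ V.

Multiply both sides by a test function v and integrate from 0 to 4/3:
  ∫_0^4/3 −u''(x) v(x) dx = ∫_0^4/3 f(x) v(x) dx.
Integrate the LHS by parts once:
  ∫_0^4/3 −u'' v dx = −[u'(x) v(x)]_0^4/3 + ∫_0^4/3 u'(x) v'(x) dx.
Thus ∫_0^4/3 u'(x) v'(x) dx = ∫_0^4/3 f(x) v(x) dx + [u'(x) v(x)]_0^4/3.
Choose V so that boundary terms are either known or forced to vanish.
Mixed BC: u(0) = 0 (Dirichlet) and u'(4/3) = 2 (Neumann). Define V = {v ∈ H^1(0, 4/3) : v(0) = 0}. Then [u' v]_0^4/3 = u'(4/3)·v(4/3) − u'(0)·0 = 2·v(4/3).
Weak formulation: find u (satisfying any essential BC) such that ∫_0^4/3 u'(x) v'(x) dx = ∫_0^4/3 f v dx + 2·v(4/3) for all v ∈ V (Dirichlet at 0 absorbed into V; Neumann datum at x = 4/3 contributes the boundary term).
Substituting f(x) = -3*x^2 + 3*x + 3, the right-hand side is ∫_0^4/3 (-3*x^2 + 3*x + 3) v dx + 2·v(4/3).


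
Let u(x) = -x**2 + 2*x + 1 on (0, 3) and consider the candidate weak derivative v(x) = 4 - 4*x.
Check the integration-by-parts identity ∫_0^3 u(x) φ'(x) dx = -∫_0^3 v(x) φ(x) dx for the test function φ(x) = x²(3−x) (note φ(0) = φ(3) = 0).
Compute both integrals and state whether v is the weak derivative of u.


LHS = 54/5, RHS = 108/5. No, v is not the weak derivative of u.

u(x) = -x**2 + 2*x + 1, classical derivative u'(x) = 2 - 2*x.
φ(x) = x²(3−x), so φ'(x) = 3*x*(2 - x).
Note φ(0) = φ(3) = 0, so the boundary term u·φ vanishes.
LHS = ∫_0^3 u(x) φ'(x) dx = ∫_0^3 (3*x^4 - 12*x^3 + 9*x^2 + 6*x) dx. Term by term:
  ∫_0^3 3*x^4 dx = 729/5;  ∫_0^3 -12*x^3 dx = -243;  ∫_0^3 9*x^2 dx = 81;
  ∫_0^3 6*x dx = 27.
Sum: 729/5 − 243 + 81 + 27 = 54/5.
So LHS = 54/5.
∫_0^3 v(x) φ(x) dx = ∫_0^3 (4*x^4 - 16*x^3 + 12*x^2) dx. Term by term:
  ∫_0^3 4*x^4 dx = 972/5;  ∫_0^3 -16*x^3 dx = -324;  ∫_0^3 12*x^2 dx = 108.
Sum: 972/5 − 324 + 108 = -108/5.
So RHS = -∫_0^3 v(x) φ(x) dx = 108/5.
LHS − RHS = -54/5 ≠ 0, so the identity fails.
(For a valid weak derivative the identity must hold for EVERY test function, in particular this one. The failure shows v is NOT the weak derivative of u.)
Correct weak derivative would be u'(x) = 2 - 2*x.


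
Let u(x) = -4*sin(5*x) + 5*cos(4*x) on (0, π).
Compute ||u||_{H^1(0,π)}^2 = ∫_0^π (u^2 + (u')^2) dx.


||u||_{H^1(0,π)}^2 = -6800/9 + 841*π/2

u'(x) = -20*sin(4*x) - 20*cos(5*x).
Expand u² and (u')² and integrate term by term on (0, π), using: for integers n ≥ 1, ∫_0^π sin²(nx) dx = ∫_0^π cos²(nx) dx = π/2; for n ≠ n', ∫_0^π sin(nx)sin(n'x) dx = ∫_0^π cos(nx)cos(n'x) dx = 0; and by product-to-sum, ∫_0^π sin(nx)cos(n'x) dx = ½∫_0^π [sin((n+n')x) + sin((n−n')x)] dx, which is 0 when n+n' is even and 2n/(n²−n'²) when n+n' is odd (it need not vanish on (0, π)).
  u² squared terms: (-4)²·∫sin(5x)² dx = 16·π/2 = 8*π;  (5)²·∫cos(4x)² dx = 25·π/2 = 25*π/2.
  u² cross terms: 2·(-4)·(5)·∫sin(5x)·cos(4x) dx = -40·(10/9) = -400/9.
  So ∫_0^π u² dx = 8*π + 25*π/2 − 400/9 = -400/9 + 41*π/2.
  (u')² squared terms: (-20)²·∫cos(5x)² dx = 400·π/2 = 200*π;  (-20)²·∫sin(4x)² dx = 400·π/2 = 200*π.
  (u')² cross terms: 2·(-20)·(-20)·∫cos(5x)·sin(4x) dx = 800·(-8/9) = -6400/9.
  So ∫_0^π (u')² dx = 200*π + 200*π − 6400/9 = -6400/9 + 400*π.
||u||_{H^1}^2 = (-400/9 + 41*π/2) + (-6400/9 + 400*π) = -6800/9 + 841*π/2.


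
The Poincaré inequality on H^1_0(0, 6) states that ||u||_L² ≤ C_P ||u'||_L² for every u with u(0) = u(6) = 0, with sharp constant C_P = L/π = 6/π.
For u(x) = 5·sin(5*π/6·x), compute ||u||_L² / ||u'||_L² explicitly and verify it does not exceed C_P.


||u||_L² / ||u'||_L² = 6/(5*π) < C_P = 6/π.

u(x) = 5·sin(5*π/6·x), so u'(x) = 25*π*cos(5*π*x/6)/6.
Writing u(x) = A·sin(kπx/L) with A = 5 and k = 5, use ∫_0^L sin²(kπx/L) dx = L/2 and ∫_0^L cos²(kπx/L) dx = L/2.
u² = 25·sin²(5*π/6·x) and (u')² = 625*π^2/36·cos²(5*π/6·x), and each of sin², cos² integrates to L/2 = 3 over (0, 6).
∫_0^6 u² dx = 75, so ||u||_L² = 5*sqrt(3).
∫_0^6 (u')² dx = 625*π^2/12, so ||u'||_L² = 25*sqrt(3)*π/6.
Ratio ||u||_L² / ||u'||_L² = 6/(5*π).
Sharp Poincaré constant on H^1_0(0, 6) is C_P = L/π = 6/π, achieved by sin(π/6·x).
This is the k = 5 harmonic; the ratio L/(kπ) is strictly less than C_P = L/π, consistent with the sharp inequality ||u||_L² ≤ C_P ||u'||_L².


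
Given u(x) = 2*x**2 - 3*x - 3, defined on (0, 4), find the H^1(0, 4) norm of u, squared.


||u||_{H^1}^2 = 5288/15

The H^1 norm (squared) on an interval (0, L) is
  ||u||_{H^1}^2 = ∫_0^L u(x)^2 dx + ∫_0^L u'(x)^2 dx.
Compute u'(x) = 4*x - 3.
Then u(x)^2 = 4*x**4 - 12*x**3 - 3*x**2 + 18*x + 9 and u'(x)^2 = 16*x**2 - 24*x + 9.
Integrate each monomial from 0 to 4 using ∫_0^4 c·x^n dx = c·4^(n+1)/(n+1):
  ∫_0^4 u(x)^2 dx = ∫_0^4 (4*x^4 - 12*x^3 - 3*x^2 + 18*x + 9) dx. Term by term:
    ∫_0^4 4*x^4 dx = 4096/5;  ∫_0^4 -12*x^3 dx = -768;  ∫_0^4 -3*x^2 dx = -64;
    ∫_0^4 18*x dx = 144;  ∫_0^4 9 dx = 36.
  Sum: 4096/5 − 768 − 64 + 144 + 36 = 836/5.
  ∫_0^4 u'(x)^2 dx = ∫_0^4 (16*x^2 - 24*x + 9) dx. Term by term:
    ∫_0^4 16*x^2 dx = 1024/3;  ∫_0^4 -24*x dx = -192;  ∫_0^4 9 dx = 36.
  Sum: 1024/3 − 192 + 36 = 556/3.
Adding: ||u||_{H^1}^2 = 836/5 + 556/3 = 5288/15.


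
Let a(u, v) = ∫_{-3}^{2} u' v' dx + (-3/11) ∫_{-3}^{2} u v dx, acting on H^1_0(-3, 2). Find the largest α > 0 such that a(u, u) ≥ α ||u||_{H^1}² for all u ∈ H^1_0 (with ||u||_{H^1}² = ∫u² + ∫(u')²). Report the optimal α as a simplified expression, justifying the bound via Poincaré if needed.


α = (-75/11 + π^2)/(π^2 + 25)

Coercivity of a(·,·) on H^1_0(-3, 2) means a(u, u) ≥ α ||u||_{H^1}² for every u ∈ H^1_0.
The interval has length L = 5, and Poincaré/coercivity depend only on L. Here a(u, u) = ∫(u')² + (-3/11)·∫u².
Here c = -3/11 < 0 with |c| < (π/L)² = π^2/25, so coercivity still holds. The condition a(u,u) ≥ α||u||_{H^1}² reads (1−α)∫(u')² ≥ (α−c)∫u². Any admissible α is ≤ 1 (rapidly oscillating u have ∫u²/∫(u')² → 0), and α = 1 would force 0 ≥ (1−c)∫u², impossible since c < 1; so 1−α > 0. By the sharp Poincaré inequality on H^1_0 of an interval of length L, ∫(u')² ≥ (π/L)²∫u² with equality for the first sine mode sin(π(x−x₀)/L) (x₀ the left endpoint), so the inequality holds for all u iff (1−α)(π/L)² ≥ α − c, i.e. α ≤ ((π/L)² + c)/((π/L)² + 1) = (1 + c(L/π)²)/(1 + (L/π)²). (Direct route, valid since c ≤ 0: Poincaré gives c∫u² ≥ c(L/π)²∫(u')², so a(u,u) ≥ (1 + c(L/π)²)∫(u')², while ||u||_{H^1}² ≤ (1 + (L/π)²)∫(u')²; dividing yields the same α.) With (π/L)² = π^2/25 and c = -3/11, the largest admissible constant is α = ((π/L)² + c)/((π/L)² + 1).
Simplifying, α = (-75/11 + π^2)/(π^2 + 25).


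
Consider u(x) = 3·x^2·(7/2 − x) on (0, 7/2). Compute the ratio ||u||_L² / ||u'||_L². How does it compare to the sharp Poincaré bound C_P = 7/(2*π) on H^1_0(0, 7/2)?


||u||_L² / ||u'||_L² = sqrt(14)/4 < C_P = 7/(2*π).

u(x) = 3·x^2·(7/2 − x), so u'(x) = 3*x*(7 - 3*x).
u(x) = 3·x^2·(7/2 − x) vanishes at x = 0 and x = 7/2, so u ∈ H^1_0(0, 7/2). Differentiate via the product rule and integrate the resulting polynomials term by term.
  ∫_0^7/2 u² dx = ∫_0^7/2 (9*x^6 - 63*x^5 + 441*x^4/4) dx. Term by term:
    ∫_0^7/2 9*x^6 dx = 1058841/128;  ∫_0^7/2 -63*x^5 dx = -2470629/128;  ∫_0^7/2 441*x^4/4 dx = 7411887/640.
  Sum: 1058841/128 − 2470629/128 + 7411887/640 = 352947/640.
  ∫_0^7/2 (u')² dx = ∫_0^7/2 (81*x^4 - 378*x^3 + 441*x^2) dx. Term by term:
    ∫_0^7/2 81*x^4 dx = 1361367/160;  ∫_0^7/2 -378*x^3 dx = -453789/32;  ∫_0^7/2 441*x^2 dx = 50421/8.
  Sum: 1361367/160 − 453789/32 + 50421/8 = 50421/80.
∫_0^7/2 u² dx = 352947/640, so ||u||_L² = 343*sqrt(30)/80.
∫_0^7/2 (u')² dx = 50421/80, so ||u'||_L² = 49*sqrt(105)/20.
Ratio ||u||_L² / ||u'||_L² = sqrt(14)/4.
Sharp Poincaré constant on H^1_0(0, 7/2) is C_P = L/π = 7/(2*π), achieved by sin(2*π/7·x).
A polynomial bump cannot attain the sharp Poincaré constant (only the first sine eigenfunction does), so the ratio is strictly less than C_P, consistent with ||u||_L² ≤ C_P ||u'||_L².


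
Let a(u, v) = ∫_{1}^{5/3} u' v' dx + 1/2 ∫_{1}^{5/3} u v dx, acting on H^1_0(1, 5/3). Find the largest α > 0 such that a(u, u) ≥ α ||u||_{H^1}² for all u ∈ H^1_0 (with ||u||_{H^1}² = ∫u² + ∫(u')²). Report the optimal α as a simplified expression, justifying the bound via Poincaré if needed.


α = (2 + 9*π^2)/(4 + 9*π^2)

Coercivity of a(·,·) on H^1_0(1, 5/3) means a(u, u) ≥ α ||u||_{H^1}² for every u ∈ H^1_0.
The interval has length L = 2/3, and Poincaré/coercivity depend only on L. Here a(u, u) = ∫(u')² + (1/2)·∫u².
Here 0 < c = 1/2 < 1. The condition a(u,u) ≥ α||u||_{H^1}² reads (1−α)∫(u')² ≥ (α−c)∫u². Any admissible α is ≤ 1 (rapidly oscillating u have ∫u²/∫(u')² → 0), and α = 1 would force 0 ≥ (1−c)∫u², impossible since c < 1; so 1−α > 0. By the sharp Poincaré inequality on H^1_0 of an interval of length L, ∫(u')² ≥ (π/L)²∫u² with equality for the first sine mode sin(π(x−x₀)/L) (x₀ the left endpoint), so the inequality holds for all u iff (1−α)(π/L)² ≥ α − c, i.e. α ≤ ((π/L)² + c)/((π/L)² + 1) = (1 + c(L/π)²)/(1 + (L/π)²). With (π/L)² = 9*π^2/4 and c = 1/2, the largest admissible constant is α = ((π/L)² + c)/((π/L)² + 1).
Simplifying, α = (2 + 9*π^2)/(4 + 9*π^2).


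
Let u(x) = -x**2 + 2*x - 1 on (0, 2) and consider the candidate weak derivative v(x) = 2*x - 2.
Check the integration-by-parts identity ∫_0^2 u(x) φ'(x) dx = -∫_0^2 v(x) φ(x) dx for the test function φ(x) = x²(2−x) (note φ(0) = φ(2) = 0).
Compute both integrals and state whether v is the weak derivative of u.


LHS = 8/15, RHS = -8/15. No, v is not the weak derivative of u.

u(x) = -x**2 + 2*x - 1, classical derivative u'(x) = 2 - 2*x.
φ(x) = x²(2−x), so φ'(x) = x*(4 - 3*x).
Note φ(0) = φ(2) = 0, so the boundary term u·φ vanishes.
LHS = ∫_0^2 u(x) φ'(x) dx = ∫_0^2 (3*x^4 - 10*x^3 + 11*x^2 - 4*x) dx. Term by term:
  ∫_0^2 3*x^4 dx = 96/5;  ∫_0^2 -10*x^3 dx = -40;  ∫_0^2 11*x^2 dx = 88/3;
  ∫_0^2 -4*x dx = -8.
Sum: 96/5 − 40 + 88/3 − 8 = 8/15.
So LHS = 8/15.
∫_0^2 v(x) φ(x) dx = ∫_0^2 (-2*x^4 + 6*x^3 - 4*x^2) dx. Term by term:
  ∫_0^2 -2*x^4 dx = -64/5;  ∫_0^2 6*x^3 dx = 24;  ∫_0^2 -4*x^2 dx = -32/3.
Sum: -64/5 + 24 − 32/3 = 8/15.
So RHS = -∫_0^2 v(x) φ(x) dx = -8/15.
LHS − RHS = 16/15 ≠ 0, so the identity fails.
(For a valid weak derivative the identity must hold for EVERY test function, in particular this one. The failure shows v is NOT the weak derivative of u.)
Correct weak derivative would be u'(x) = 2 - 2*x.
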